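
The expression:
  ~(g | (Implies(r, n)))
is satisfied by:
  {r: True, n: False, g: False}


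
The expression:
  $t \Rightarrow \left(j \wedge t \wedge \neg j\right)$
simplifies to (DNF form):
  $\neg t$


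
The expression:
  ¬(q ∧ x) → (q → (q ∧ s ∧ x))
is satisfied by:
  {x: True, q: False}
  {q: False, x: False}
  {q: True, x: True}


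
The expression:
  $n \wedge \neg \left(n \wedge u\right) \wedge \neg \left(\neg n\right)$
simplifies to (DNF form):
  $n \wedge \neg u$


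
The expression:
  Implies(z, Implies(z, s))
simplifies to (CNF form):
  s | ~z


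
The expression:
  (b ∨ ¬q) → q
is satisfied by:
  {q: True}


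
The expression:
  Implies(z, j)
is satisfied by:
  {j: True, z: False}
  {z: False, j: False}
  {z: True, j: True}


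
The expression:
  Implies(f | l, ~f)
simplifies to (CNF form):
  ~f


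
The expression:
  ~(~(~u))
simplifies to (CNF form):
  ~u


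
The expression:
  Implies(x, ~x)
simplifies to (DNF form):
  ~x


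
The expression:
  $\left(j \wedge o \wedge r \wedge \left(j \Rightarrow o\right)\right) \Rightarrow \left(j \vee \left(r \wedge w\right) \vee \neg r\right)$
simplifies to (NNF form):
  $\text{True}$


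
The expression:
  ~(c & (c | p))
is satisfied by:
  {c: False}


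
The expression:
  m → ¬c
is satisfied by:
  {m: False, c: False}
  {c: True, m: False}
  {m: True, c: False}


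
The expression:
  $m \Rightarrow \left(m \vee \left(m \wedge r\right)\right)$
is always true.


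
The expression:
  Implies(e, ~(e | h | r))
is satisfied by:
  {e: False}


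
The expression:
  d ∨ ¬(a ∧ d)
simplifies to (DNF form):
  True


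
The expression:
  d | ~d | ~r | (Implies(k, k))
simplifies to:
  True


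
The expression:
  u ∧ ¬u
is never true.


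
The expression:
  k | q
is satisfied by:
  {k: True, q: True}
  {k: True, q: False}
  {q: True, k: False}


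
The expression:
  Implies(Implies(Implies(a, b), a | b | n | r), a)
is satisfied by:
  {a: True, n: False, b: False, r: False}
  {r: True, a: True, n: False, b: False}
  {a: True, b: True, n: False, r: False}
  {r: True, a: True, b: True, n: False}
  {a: True, n: True, b: False, r: False}
  {a: True, r: True, n: True, b: False}
  {a: True, b: True, n: True, r: False}
  {r: True, a: True, b: True, n: True}
  {r: False, n: False, b: False, a: False}


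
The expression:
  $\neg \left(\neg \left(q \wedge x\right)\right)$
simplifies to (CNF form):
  $q \wedge x$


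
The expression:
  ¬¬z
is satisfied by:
  {z: True}


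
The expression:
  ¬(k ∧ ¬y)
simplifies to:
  y ∨ ¬k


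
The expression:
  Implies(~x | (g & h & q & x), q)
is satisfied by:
  {x: True, q: True}
  {x: True, q: False}
  {q: True, x: False}


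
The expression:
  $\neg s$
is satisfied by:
  {s: False}


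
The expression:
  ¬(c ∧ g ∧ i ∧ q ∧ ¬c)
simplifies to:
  True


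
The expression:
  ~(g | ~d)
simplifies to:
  d & ~g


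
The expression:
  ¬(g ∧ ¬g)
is always true.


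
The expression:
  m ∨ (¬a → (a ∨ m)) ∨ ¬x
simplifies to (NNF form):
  a ∨ m ∨ ¬x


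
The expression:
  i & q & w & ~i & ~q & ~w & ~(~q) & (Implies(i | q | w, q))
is never true.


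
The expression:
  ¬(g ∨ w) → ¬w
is always true.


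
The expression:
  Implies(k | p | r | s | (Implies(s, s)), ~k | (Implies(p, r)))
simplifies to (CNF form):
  r | ~k | ~p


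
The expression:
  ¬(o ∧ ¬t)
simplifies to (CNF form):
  t ∨ ¬o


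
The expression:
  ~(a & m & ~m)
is always true.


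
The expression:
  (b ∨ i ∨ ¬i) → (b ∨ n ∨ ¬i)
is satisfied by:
  {n: True, b: True, i: False}
  {n: True, i: False, b: False}
  {b: True, i: False, n: False}
  {b: False, i: False, n: False}
  {n: True, b: True, i: True}
  {n: True, i: True, b: False}
  {b: True, i: True, n: False}


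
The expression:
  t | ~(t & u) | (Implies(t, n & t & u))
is always true.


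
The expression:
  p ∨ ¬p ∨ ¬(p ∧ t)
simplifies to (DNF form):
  True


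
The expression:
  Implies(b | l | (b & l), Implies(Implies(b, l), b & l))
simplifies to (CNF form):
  b | ~l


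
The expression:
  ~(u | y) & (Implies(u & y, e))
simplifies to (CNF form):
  ~u & ~y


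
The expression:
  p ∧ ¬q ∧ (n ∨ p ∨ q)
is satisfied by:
  {p: True, q: False}


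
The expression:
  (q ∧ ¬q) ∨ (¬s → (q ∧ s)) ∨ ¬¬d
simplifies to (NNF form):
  d ∨ s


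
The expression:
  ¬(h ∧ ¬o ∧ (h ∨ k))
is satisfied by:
  {o: True, h: False}
  {h: False, o: False}
  {h: True, o: True}


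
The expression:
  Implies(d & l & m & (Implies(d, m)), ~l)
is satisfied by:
  {l: False, m: False, d: False}
  {d: True, l: False, m: False}
  {m: True, l: False, d: False}
  {d: True, m: True, l: False}
  {l: True, d: False, m: False}
  {d: True, l: True, m: False}
  {m: True, l: True, d: False}


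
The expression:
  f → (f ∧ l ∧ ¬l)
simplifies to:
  ¬f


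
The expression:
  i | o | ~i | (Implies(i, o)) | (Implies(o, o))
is always true.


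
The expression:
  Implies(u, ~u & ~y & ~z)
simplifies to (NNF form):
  ~u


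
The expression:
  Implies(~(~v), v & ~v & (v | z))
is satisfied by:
  {v: False}


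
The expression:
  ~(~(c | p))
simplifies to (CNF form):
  c | p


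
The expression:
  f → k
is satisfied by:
  {k: True, f: False}
  {f: False, k: False}
  {f: True, k: True}


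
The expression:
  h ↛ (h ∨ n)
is never true.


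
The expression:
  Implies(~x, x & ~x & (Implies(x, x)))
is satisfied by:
  {x: True}


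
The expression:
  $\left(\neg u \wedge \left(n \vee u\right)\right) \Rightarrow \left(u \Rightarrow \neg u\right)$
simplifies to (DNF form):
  $\text{True}$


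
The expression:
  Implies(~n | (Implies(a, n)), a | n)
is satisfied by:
  {n: True, a: True}
  {n: True, a: False}
  {a: True, n: False}


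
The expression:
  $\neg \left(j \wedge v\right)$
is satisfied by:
  {v: False, j: False}
  {j: True, v: False}
  {v: True, j: False}


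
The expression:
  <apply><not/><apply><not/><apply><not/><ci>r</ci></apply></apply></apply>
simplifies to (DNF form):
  <apply><not/><ci>r</ci></apply>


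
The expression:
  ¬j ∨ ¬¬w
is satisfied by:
  {w: True, j: False}
  {j: False, w: False}
  {j: True, w: True}


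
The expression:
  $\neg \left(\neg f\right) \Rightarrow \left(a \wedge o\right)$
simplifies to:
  $\left(a \wedge o\right) \vee \neg f$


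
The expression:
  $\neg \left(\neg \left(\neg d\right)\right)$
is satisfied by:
  {d: False}


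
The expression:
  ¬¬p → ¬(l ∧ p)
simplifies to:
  ¬l ∨ ¬p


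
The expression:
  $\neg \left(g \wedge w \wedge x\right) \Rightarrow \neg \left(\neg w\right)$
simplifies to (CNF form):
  $w$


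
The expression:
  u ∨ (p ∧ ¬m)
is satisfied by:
  {u: True, p: True, m: False}
  {u: True, m: False, p: False}
  {u: True, p: True, m: True}
  {u: True, m: True, p: False}
  {p: True, m: False, u: False}


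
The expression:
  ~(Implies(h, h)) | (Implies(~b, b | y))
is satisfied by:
  {y: True, b: True}
  {y: True, b: False}
  {b: True, y: False}


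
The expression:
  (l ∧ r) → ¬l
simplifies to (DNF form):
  ¬l ∨ ¬r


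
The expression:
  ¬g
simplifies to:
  ¬g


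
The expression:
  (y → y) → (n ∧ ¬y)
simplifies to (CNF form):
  n ∧ ¬y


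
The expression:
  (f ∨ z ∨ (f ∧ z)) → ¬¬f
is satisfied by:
  {f: True, z: False}
  {z: False, f: False}
  {z: True, f: True}


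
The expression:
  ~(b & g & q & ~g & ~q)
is always true.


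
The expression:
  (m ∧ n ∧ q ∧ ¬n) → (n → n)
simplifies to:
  True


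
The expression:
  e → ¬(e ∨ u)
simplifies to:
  ¬e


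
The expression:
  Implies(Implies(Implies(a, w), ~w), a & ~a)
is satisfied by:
  {w: True}


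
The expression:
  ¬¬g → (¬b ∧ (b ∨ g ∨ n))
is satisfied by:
  {g: False, b: False}
  {b: True, g: False}
  {g: True, b: False}


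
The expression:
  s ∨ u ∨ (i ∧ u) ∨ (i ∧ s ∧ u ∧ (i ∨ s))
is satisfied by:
  {u: True, s: True}
  {u: True, s: False}
  {s: True, u: False}


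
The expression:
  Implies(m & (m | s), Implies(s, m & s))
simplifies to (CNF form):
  True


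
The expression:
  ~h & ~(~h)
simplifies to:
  False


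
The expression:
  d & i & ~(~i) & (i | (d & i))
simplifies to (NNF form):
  d & i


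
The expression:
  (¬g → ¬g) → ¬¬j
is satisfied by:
  {j: True}


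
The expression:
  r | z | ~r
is always true.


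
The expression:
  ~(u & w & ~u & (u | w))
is always true.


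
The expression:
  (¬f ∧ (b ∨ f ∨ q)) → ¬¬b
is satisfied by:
  {b: True, f: True, q: False}
  {b: True, f: False, q: False}
  {f: True, b: False, q: False}
  {b: False, f: False, q: False}
  {b: True, q: True, f: True}
  {b: True, q: True, f: False}
  {q: True, f: True, b: False}


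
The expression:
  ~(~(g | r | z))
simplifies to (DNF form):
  g | r | z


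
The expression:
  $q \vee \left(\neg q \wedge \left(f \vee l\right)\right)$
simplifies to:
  $f \vee l \vee q$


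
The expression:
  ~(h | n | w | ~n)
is never true.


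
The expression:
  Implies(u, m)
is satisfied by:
  {m: True, u: False}
  {u: False, m: False}
  {u: True, m: True}


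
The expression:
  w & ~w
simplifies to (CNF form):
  False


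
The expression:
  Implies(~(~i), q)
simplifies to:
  q | ~i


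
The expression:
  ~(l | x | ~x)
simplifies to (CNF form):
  False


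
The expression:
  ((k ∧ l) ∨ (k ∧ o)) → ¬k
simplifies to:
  (¬l ∧ ¬o) ∨ ¬k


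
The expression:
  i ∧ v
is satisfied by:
  {i: True, v: True}


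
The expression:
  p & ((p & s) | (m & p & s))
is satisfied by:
  {p: True, s: True}


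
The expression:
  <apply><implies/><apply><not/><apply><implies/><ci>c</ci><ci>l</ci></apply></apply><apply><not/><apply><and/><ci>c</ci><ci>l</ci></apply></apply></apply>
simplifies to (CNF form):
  <true/>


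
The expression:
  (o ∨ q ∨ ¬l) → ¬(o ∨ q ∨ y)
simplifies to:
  ¬o ∧ ¬q ∧ (l ∨ ¬y)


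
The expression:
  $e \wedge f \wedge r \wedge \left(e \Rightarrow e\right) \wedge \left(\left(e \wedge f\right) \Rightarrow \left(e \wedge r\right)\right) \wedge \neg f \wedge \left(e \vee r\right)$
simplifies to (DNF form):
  $\text{False}$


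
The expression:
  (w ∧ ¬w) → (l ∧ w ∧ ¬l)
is always true.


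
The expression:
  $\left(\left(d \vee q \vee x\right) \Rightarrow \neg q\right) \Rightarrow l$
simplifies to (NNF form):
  $l \vee q$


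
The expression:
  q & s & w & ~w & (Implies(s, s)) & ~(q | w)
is never true.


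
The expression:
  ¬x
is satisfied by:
  {x: False}


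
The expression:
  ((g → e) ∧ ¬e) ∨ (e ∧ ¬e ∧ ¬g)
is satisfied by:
  {g: False, e: False}


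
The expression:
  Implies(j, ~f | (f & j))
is always true.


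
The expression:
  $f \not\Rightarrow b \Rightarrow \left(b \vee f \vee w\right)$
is always true.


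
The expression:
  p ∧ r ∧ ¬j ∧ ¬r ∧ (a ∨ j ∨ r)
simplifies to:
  False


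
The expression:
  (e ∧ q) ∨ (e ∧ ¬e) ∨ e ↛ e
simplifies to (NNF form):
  e ∧ q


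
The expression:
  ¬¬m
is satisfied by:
  {m: True}


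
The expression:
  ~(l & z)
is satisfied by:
  {l: False, z: False}
  {z: True, l: False}
  {l: True, z: False}


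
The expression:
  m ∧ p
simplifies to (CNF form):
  m ∧ p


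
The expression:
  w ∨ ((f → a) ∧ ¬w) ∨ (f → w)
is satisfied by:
  {a: True, w: True, f: False}
  {a: True, w: False, f: False}
  {w: True, a: False, f: False}
  {a: False, w: False, f: False}
  {f: True, a: True, w: True}
  {f: True, a: True, w: False}
  {f: True, w: True, a: False}


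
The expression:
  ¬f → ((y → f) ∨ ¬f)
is always true.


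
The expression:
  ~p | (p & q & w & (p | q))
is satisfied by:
  {q: True, w: True, p: False}
  {q: True, w: False, p: False}
  {w: True, q: False, p: False}
  {q: False, w: False, p: False}
  {q: True, p: True, w: True}


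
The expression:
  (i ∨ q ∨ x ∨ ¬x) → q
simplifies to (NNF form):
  q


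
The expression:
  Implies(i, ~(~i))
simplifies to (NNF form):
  True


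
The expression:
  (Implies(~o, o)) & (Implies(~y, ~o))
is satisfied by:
  {o: True, y: True}


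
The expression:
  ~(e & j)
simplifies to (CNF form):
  ~e | ~j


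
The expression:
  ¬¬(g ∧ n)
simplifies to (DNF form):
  g ∧ n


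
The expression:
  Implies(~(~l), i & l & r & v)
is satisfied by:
  {v: True, r: True, i: True, l: False}
  {v: True, r: True, i: False, l: False}
  {v: True, i: True, r: False, l: False}
  {v: True, i: False, r: False, l: False}
  {r: True, i: True, v: False, l: False}
  {r: True, v: False, i: False, l: False}
  {r: False, i: True, v: False, l: False}
  {r: False, v: False, i: False, l: False}
  {v: True, l: True, r: True, i: True}


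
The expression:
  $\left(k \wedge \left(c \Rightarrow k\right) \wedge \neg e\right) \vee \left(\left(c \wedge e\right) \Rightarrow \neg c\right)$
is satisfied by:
  {c: False, e: False}
  {e: True, c: False}
  {c: True, e: False}


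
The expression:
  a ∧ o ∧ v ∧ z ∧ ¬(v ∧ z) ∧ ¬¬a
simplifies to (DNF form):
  False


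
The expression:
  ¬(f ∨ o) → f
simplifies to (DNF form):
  f ∨ o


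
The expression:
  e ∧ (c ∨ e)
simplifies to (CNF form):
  e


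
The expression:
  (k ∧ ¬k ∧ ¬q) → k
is always true.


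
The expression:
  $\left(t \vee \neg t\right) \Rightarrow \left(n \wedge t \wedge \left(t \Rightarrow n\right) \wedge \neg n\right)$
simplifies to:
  $\text{False}$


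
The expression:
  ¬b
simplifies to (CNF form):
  ¬b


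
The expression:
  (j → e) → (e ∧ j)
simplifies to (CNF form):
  j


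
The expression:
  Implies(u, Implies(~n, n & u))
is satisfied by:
  {n: True, u: False}
  {u: False, n: False}
  {u: True, n: True}


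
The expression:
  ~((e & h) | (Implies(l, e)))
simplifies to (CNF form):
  l & ~e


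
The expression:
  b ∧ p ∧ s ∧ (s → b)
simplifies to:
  b ∧ p ∧ s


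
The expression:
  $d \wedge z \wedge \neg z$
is never true.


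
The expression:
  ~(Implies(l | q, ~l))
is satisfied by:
  {l: True}


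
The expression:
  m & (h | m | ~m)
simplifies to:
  m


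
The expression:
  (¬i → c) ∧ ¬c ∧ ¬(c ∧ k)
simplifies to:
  i ∧ ¬c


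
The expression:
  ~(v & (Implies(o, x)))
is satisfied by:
  {o: True, x: False, v: False}
  {x: False, v: False, o: False}
  {o: True, x: True, v: False}
  {x: True, o: False, v: False}
  {v: True, o: True, x: False}


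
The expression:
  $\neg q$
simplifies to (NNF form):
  $\neg q$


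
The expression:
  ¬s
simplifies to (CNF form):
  ¬s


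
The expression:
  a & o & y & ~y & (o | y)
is never true.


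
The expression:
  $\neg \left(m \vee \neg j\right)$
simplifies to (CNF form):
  $j \wedge \neg m$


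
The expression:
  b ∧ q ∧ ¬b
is never true.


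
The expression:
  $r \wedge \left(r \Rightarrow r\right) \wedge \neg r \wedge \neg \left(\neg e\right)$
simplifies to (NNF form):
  $\text{False}$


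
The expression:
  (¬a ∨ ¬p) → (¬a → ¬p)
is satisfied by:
  {a: True, p: False}
  {p: False, a: False}
  {p: True, a: True}


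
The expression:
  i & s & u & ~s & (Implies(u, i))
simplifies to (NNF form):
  False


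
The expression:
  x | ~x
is always true.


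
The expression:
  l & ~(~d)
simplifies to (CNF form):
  d & l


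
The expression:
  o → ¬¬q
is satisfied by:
  {q: True, o: False}
  {o: False, q: False}
  {o: True, q: True}


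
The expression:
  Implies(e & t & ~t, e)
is always true.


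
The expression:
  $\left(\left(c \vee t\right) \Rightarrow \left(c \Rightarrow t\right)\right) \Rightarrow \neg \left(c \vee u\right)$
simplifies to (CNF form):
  $\left(c \vee \neg c\right) \wedge \left(c \vee \neg u\right) \wedge \left(\neg c \vee \neg t\right) \wedge \left(\neg t \vee \neg u\right)$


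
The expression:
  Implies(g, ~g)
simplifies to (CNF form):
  ~g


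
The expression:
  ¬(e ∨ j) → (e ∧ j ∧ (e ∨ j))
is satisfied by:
  {e: True, j: True}
  {e: True, j: False}
  {j: True, e: False}


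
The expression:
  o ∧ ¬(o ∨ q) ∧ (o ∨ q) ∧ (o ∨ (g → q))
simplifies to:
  False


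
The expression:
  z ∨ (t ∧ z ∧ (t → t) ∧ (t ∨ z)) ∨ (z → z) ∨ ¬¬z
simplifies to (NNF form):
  True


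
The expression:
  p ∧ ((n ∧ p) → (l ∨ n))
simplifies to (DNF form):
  p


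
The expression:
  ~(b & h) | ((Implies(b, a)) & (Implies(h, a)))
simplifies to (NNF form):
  a | ~b | ~h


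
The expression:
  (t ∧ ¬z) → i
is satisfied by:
  {i: True, z: True, t: False}
  {i: True, t: False, z: False}
  {z: True, t: False, i: False}
  {z: False, t: False, i: False}
  {i: True, z: True, t: True}
  {i: True, t: True, z: False}
  {z: True, t: True, i: False}


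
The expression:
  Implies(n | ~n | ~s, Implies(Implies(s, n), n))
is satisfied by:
  {n: True, s: True}
  {n: True, s: False}
  {s: True, n: False}


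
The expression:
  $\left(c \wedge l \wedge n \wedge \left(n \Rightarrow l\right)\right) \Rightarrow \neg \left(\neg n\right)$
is always true.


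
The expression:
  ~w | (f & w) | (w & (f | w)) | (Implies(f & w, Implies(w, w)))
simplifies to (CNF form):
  True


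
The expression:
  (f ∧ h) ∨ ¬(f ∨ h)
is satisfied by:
  {h: False, f: False}
  {f: True, h: True}


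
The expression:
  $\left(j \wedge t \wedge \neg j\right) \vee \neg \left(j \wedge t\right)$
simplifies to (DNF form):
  $\neg j \vee \neg t$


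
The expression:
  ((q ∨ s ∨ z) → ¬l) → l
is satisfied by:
  {l: True}


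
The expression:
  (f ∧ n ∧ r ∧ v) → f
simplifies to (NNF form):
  True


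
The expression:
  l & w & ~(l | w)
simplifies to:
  False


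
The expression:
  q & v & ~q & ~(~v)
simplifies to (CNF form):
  False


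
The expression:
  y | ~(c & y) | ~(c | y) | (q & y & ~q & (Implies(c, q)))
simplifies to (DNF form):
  True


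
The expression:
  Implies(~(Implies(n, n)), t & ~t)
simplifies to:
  True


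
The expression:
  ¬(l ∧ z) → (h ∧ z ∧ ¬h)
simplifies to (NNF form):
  l ∧ z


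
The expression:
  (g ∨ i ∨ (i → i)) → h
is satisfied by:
  {h: True}


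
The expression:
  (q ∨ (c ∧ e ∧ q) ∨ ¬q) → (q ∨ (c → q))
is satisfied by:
  {q: True, c: False}
  {c: False, q: False}
  {c: True, q: True}


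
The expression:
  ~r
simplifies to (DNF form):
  ~r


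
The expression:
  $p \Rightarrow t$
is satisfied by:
  {t: True, p: False}
  {p: False, t: False}
  {p: True, t: True}


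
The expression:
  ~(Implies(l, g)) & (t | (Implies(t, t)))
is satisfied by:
  {l: True, g: False}


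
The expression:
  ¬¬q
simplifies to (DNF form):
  q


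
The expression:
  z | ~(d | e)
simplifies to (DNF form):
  z | (~d & ~e)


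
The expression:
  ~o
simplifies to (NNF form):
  ~o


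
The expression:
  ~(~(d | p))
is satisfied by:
  {d: True, p: True}
  {d: True, p: False}
  {p: True, d: False}


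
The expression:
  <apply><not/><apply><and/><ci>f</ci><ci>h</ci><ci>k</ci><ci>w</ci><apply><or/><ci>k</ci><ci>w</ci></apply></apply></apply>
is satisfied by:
  {w: False, k: False, h: False, f: False}
  {f: True, w: False, k: False, h: False}
  {h: True, w: False, k: False, f: False}
  {f: True, h: True, w: False, k: False}
  {k: True, f: False, w: False, h: False}
  {f: True, k: True, w: False, h: False}
  {h: True, k: True, f: False, w: False}
  {f: True, h: True, k: True, w: False}
  {w: True, h: False, k: False, f: False}
  {f: True, w: True, h: False, k: False}
  {h: True, w: True, f: False, k: False}
  {f: True, h: True, w: True, k: False}
  {k: True, w: True, h: False, f: False}
  {f: True, k: True, w: True, h: False}
  {h: True, k: True, w: True, f: False}


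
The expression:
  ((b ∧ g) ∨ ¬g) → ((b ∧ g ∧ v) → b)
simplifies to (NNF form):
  True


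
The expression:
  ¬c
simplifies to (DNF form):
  ¬c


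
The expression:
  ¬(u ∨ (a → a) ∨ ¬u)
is never true.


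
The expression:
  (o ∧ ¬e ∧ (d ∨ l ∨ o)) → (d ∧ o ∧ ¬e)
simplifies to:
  d ∨ e ∨ ¬o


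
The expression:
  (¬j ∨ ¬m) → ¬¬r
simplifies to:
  r ∨ (j ∧ m)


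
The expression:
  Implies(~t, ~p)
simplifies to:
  t | ~p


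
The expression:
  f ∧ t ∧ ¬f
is never true.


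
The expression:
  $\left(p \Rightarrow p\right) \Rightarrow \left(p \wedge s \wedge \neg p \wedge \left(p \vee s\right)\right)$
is never true.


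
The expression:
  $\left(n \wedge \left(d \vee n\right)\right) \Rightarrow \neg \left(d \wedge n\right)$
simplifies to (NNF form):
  $\neg d \vee \neg n$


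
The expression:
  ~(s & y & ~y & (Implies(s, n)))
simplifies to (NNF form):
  True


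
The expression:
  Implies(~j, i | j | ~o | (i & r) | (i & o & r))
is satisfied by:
  {i: True, j: True, o: False}
  {i: True, j: False, o: False}
  {j: True, i: False, o: False}
  {i: False, j: False, o: False}
  {i: True, o: True, j: True}
  {i: True, o: True, j: False}
  {o: True, j: True, i: False}


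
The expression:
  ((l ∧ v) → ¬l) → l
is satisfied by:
  {l: True}


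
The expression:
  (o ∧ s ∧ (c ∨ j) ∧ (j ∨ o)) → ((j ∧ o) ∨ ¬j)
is always true.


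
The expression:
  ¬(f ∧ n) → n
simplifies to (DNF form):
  n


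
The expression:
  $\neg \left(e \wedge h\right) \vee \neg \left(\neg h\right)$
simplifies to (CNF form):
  $\text{True}$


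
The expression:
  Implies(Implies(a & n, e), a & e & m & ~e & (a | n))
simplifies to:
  a & n & ~e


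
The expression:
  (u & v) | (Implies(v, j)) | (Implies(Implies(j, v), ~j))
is always true.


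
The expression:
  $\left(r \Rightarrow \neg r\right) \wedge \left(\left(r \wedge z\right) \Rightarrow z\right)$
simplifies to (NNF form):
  $\neg r$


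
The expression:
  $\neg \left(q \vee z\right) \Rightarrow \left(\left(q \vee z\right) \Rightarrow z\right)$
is always true.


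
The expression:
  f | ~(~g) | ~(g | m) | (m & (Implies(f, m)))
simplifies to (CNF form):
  True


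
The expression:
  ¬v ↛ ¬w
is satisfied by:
  {w: True, v: False}


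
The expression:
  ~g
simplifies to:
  ~g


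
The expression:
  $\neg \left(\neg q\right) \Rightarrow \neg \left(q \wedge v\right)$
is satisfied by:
  {v: False, q: False}
  {q: True, v: False}
  {v: True, q: False}


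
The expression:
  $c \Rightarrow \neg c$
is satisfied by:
  {c: False}


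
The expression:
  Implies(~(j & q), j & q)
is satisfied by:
  {j: True, q: True}


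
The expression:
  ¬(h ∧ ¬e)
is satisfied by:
  {e: True, h: False}
  {h: False, e: False}
  {h: True, e: True}


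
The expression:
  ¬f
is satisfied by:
  {f: False}


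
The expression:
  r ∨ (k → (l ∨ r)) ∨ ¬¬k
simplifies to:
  True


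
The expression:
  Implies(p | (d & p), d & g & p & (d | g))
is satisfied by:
  {g: True, d: True, p: False}
  {g: True, d: False, p: False}
  {d: True, g: False, p: False}
  {g: False, d: False, p: False}
  {g: True, p: True, d: True}


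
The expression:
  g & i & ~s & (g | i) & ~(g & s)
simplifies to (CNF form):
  g & i & ~s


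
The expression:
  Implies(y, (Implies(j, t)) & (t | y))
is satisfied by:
  {t: True, y: False, j: False}
  {t: False, y: False, j: False}
  {j: True, t: True, y: False}
  {j: True, t: False, y: False}
  {y: True, t: True, j: False}
  {y: True, t: False, j: False}
  {y: True, j: True, t: True}


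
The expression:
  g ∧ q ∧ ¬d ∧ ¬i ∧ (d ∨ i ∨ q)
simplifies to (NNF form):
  g ∧ q ∧ ¬d ∧ ¬i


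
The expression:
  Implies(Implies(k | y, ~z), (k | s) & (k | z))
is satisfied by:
  {k: True, z: True, y: True, s: True}
  {k: True, z: True, y: True, s: False}
  {k: True, z: True, s: True, y: False}
  {k: True, z: True, s: False, y: False}
  {k: True, y: True, s: True, z: False}
  {k: True, y: True, s: False, z: False}
  {k: True, y: False, s: True, z: False}
  {k: True, y: False, s: False, z: False}
  {z: True, y: True, s: True, k: False}
  {z: True, y: True, s: False, k: False}
  {z: True, s: True, y: False, k: False}


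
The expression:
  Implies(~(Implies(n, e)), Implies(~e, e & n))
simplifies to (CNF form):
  e | ~n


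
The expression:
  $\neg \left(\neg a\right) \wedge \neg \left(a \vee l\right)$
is never true.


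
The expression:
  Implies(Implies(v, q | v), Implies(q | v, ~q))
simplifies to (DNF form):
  ~q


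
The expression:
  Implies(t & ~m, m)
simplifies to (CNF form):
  m | ~t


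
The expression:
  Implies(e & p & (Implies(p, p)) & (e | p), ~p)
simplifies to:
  ~e | ~p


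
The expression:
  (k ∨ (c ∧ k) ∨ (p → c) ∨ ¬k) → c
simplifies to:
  c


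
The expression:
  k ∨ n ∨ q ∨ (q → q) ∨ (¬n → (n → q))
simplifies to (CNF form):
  True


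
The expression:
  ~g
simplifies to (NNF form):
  ~g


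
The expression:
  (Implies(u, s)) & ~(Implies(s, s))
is never true.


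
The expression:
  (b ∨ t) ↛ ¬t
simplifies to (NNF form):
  t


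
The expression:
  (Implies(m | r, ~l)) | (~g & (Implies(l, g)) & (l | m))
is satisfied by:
  {r: False, l: False, m: False}
  {m: True, r: False, l: False}
  {r: True, m: False, l: False}
  {m: True, r: True, l: False}
  {l: True, m: False, r: False}


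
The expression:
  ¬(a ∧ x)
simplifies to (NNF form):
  ¬a ∨ ¬x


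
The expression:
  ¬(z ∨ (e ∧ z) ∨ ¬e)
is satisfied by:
  {e: True, z: False}


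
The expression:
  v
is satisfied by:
  {v: True}


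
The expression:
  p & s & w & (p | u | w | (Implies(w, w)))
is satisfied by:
  {p: True, w: True, s: True}


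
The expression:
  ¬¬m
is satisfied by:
  {m: True}


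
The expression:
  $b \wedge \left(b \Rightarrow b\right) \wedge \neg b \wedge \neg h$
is never true.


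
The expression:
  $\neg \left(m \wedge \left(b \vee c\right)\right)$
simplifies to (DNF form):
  $\left(\neg b \wedge \neg c\right) \vee \neg m$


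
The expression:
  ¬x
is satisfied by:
  {x: False}


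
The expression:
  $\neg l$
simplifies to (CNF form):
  $\neg l$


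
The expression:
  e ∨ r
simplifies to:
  e ∨ r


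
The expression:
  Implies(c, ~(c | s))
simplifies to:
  ~c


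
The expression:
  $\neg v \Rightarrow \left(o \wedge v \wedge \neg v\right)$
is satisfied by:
  {v: True}


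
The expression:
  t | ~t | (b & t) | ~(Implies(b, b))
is always true.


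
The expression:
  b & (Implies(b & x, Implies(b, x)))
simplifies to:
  b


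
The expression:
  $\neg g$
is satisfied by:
  {g: False}


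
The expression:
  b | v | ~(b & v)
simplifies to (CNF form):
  True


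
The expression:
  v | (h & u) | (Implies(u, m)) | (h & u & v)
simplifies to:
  h | m | v | ~u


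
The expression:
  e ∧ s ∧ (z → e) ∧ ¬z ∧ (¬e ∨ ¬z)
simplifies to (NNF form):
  e ∧ s ∧ ¬z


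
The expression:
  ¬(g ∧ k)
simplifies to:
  ¬g ∨ ¬k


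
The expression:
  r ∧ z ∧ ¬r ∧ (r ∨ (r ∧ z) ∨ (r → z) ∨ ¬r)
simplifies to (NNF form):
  False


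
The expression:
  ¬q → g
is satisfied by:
  {q: True, g: True}
  {q: True, g: False}
  {g: True, q: False}


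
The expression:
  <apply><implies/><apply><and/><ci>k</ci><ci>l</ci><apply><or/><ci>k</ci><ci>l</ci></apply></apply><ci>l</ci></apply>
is always true.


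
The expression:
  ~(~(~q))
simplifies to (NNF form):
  ~q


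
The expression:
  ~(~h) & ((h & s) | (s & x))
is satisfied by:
  {h: True, s: True}


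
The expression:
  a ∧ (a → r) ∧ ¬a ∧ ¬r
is never true.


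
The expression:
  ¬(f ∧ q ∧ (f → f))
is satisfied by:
  {q: False, f: False}
  {f: True, q: False}
  {q: True, f: False}


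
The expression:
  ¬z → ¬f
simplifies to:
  z ∨ ¬f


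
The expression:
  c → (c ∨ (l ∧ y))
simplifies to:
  True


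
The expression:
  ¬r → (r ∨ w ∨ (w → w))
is always true.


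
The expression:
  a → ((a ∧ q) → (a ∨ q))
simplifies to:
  True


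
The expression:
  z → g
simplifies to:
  g ∨ ¬z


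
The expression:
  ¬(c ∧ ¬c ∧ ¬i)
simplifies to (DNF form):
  True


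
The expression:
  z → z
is always true.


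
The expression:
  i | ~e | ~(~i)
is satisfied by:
  {i: True, e: False}
  {e: False, i: False}
  {e: True, i: True}


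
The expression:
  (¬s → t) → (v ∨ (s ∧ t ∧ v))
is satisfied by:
  {v: True, s: False, t: False}
  {t: True, v: True, s: False}
  {v: True, s: True, t: False}
  {t: True, v: True, s: True}
  {t: False, s: False, v: False}


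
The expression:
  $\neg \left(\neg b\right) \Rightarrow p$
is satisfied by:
  {p: True, b: False}
  {b: False, p: False}
  {b: True, p: True}


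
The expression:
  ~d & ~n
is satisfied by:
  {n: False, d: False}


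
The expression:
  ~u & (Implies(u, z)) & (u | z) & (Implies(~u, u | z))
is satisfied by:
  {z: True, u: False}


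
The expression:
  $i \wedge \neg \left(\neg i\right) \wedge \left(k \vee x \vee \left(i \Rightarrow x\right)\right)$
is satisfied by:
  {i: True, x: True, k: True}
  {i: True, x: True, k: False}
  {i: True, k: True, x: False}


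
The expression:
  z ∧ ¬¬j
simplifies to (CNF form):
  j ∧ z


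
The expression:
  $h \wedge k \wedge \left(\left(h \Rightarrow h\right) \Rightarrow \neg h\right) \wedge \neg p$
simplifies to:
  $\text{False}$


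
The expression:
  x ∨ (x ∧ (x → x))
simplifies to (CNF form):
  x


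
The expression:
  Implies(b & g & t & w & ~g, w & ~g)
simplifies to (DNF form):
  True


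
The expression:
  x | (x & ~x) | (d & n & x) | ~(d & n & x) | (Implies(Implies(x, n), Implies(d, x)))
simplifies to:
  True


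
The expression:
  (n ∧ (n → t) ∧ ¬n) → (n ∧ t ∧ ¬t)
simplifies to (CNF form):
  True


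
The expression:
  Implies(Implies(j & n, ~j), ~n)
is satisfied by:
  {j: True, n: False}
  {n: False, j: False}
  {n: True, j: True}


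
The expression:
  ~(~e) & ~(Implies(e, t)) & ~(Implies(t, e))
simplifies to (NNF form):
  False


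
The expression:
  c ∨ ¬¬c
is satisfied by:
  {c: True}


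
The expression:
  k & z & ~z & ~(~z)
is never true.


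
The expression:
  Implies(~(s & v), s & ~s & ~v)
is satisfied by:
  {s: True, v: True}


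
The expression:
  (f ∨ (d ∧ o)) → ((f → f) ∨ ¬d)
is always true.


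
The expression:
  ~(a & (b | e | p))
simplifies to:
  ~a | (~b & ~e & ~p)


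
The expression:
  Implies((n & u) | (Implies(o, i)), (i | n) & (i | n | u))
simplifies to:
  i | n | o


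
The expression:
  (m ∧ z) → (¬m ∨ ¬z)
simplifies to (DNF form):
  ¬m ∨ ¬z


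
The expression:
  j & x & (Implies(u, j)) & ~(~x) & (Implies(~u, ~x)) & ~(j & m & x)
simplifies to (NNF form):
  j & u & x & ~m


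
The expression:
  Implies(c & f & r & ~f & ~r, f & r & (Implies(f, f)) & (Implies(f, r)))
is always true.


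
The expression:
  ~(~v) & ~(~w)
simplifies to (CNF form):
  v & w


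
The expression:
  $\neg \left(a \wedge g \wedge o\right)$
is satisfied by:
  {g: False, o: False, a: False}
  {a: True, g: False, o: False}
  {o: True, g: False, a: False}
  {a: True, o: True, g: False}
  {g: True, a: False, o: False}
  {a: True, g: True, o: False}
  {o: True, g: True, a: False}


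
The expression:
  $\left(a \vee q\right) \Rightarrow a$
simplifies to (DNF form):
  $a \vee \neg q$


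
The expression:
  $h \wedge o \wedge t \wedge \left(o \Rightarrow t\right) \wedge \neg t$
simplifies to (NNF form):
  $\text{False}$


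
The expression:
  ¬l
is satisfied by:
  {l: False}


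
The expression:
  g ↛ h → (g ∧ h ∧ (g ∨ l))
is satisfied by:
  {h: True, g: False}
  {g: False, h: False}
  {g: True, h: True}


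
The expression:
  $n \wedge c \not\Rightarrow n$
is never true.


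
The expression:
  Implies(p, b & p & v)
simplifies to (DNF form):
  ~p | (b & v)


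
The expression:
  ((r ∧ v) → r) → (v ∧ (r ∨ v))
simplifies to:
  v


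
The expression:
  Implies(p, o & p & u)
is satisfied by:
  {o: True, u: True, p: False}
  {o: True, u: False, p: False}
  {u: True, o: False, p: False}
  {o: False, u: False, p: False}
  {o: True, p: True, u: True}


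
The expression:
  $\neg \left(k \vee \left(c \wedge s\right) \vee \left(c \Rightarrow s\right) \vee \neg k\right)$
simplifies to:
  $\text{False}$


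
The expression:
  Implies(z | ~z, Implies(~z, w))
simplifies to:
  w | z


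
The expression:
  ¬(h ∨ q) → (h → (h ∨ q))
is always true.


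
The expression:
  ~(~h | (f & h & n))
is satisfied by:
  {h: True, n: False, f: False}
  {h: True, f: True, n: False}
  {h: True, n: True, f: False}


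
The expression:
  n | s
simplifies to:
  n | s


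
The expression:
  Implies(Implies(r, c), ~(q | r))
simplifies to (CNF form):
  (r | ~q) & (r | ~r) & (~c | ~q) & (~c | ~r)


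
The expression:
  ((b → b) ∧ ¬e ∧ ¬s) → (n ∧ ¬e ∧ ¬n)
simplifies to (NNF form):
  e ∨ s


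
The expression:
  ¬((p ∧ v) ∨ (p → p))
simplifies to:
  False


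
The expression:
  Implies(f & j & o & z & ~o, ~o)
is always true.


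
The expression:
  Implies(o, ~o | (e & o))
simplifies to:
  e | ~o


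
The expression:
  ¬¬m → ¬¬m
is always true.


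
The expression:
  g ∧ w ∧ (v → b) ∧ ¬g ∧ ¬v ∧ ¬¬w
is never true.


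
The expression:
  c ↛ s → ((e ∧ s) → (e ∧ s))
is always true.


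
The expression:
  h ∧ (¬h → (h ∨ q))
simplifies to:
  h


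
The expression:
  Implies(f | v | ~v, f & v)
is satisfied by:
  {f: True, v: True}


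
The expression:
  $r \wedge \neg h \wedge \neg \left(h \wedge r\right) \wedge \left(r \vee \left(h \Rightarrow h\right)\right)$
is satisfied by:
  {r: True, h: False}


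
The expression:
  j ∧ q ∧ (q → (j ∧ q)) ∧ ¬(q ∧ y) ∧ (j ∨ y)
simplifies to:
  j ∧ q ∧ ¬y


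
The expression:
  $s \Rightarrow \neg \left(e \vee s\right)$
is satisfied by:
  {s: False}


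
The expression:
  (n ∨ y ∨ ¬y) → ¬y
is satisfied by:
  {y: False}


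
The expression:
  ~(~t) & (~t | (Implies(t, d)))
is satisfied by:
  {t: True, d: True}


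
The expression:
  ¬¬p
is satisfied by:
  {p: True}


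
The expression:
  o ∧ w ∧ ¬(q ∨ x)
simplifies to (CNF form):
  o ∧ w ∧ ¬q ∧ ¬x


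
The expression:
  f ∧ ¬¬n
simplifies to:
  f ∧ n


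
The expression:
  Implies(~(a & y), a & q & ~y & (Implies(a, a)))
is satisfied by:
  {a: True, y: True, q: True}
  {a: True, y: True, q: False}
  {a: True, q: True, y: False}


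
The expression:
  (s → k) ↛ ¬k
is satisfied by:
  {k: True}


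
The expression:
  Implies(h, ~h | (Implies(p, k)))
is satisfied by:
  {k: True, p: False, h: False}
  {p: False, h: False, k: False}
  {h: True, k: True, p: False}
  {h: True, p: False, k: False}
  {k: True, p: True, h: False}
  {p: True, k: False, h: False}
  {h: True, p: True, k: True}


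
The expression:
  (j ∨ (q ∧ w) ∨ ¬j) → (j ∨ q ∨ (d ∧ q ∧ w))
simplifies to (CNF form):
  j ∨ q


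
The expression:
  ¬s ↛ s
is always true.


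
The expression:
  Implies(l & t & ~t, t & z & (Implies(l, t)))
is always true.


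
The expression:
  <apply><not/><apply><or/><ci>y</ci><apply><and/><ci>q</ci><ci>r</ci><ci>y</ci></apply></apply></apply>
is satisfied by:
  {y: False}


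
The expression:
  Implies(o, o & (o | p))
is always true.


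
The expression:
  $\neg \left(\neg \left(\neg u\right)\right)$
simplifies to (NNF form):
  $\neg u$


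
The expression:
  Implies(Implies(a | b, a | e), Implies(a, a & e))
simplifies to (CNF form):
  e | ~a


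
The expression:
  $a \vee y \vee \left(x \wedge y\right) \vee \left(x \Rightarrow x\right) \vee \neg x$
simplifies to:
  $\text{True}$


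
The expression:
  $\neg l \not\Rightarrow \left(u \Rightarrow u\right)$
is never true.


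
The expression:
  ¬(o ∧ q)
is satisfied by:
  {o: False, q: False}
  {q: True, o: False}
  {o: True, q: False}


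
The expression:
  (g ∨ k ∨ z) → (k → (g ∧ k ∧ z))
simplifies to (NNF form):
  (g ∧ z) ∨ ¬k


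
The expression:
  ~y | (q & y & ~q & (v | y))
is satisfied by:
  {y: False}


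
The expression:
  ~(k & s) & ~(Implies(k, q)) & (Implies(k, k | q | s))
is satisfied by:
  {k: True, q: False, s: False}


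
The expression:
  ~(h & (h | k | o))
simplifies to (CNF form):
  ~h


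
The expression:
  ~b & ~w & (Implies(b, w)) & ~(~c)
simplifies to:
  c & ~b & ~w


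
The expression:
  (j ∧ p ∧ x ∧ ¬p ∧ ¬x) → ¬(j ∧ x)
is always true.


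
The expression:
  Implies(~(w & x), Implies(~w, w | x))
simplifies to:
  w | x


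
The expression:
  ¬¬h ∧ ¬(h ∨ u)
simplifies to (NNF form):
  False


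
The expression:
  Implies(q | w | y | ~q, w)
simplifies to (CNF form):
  w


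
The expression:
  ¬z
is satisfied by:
  {z: False}


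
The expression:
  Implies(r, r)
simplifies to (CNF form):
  True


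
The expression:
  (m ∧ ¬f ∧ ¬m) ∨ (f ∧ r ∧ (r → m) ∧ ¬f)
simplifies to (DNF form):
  False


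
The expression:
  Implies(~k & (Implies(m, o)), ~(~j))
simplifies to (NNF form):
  j | k | (m & ~o)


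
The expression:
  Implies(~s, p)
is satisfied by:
  {p: True, s: True}
  {p: True, s: False}
  {s: True, p: False}


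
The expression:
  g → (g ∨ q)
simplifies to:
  True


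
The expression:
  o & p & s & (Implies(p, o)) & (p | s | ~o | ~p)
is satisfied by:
  {p: True, s: True, o: True}


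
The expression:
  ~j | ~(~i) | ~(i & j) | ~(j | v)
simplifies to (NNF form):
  True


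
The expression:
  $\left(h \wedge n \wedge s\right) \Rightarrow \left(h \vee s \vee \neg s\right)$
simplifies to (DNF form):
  $\text{True}$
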